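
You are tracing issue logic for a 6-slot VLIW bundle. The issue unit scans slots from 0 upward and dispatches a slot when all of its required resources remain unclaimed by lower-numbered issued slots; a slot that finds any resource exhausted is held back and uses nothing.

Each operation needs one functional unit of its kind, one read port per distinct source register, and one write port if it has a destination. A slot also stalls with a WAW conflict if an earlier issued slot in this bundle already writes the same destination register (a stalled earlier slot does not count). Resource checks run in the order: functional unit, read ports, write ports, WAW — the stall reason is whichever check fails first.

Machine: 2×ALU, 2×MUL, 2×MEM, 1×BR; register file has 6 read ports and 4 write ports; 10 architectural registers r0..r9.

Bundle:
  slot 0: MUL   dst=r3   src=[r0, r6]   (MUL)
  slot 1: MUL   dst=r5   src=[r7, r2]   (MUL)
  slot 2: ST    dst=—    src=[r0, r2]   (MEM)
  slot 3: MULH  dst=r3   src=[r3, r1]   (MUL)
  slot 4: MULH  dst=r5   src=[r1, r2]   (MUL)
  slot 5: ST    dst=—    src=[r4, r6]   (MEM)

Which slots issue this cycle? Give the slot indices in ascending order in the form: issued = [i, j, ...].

issued = [0, 1, 2]

(0) want 1×MUL +2rd +1wr — yes → AL2|MU1|ME2|BR1|rd4|wr3
(1) want 1×MUL +2rd +1wr — yes → AL2|MU0|ME2|BR1|rd2|wr2
(2) want 1×MEM +2rd +0wr — yes → AL2|MU0|ME1|BR1|rd0|wr2
(3) want 1×MUL +2rd +1wr — FU → AL2|MU0|ME1|BR1|rd0|wr2
(4) want 1×MUL +2rd +1wr — FU → AL2|MU0|ME1|BR1|rd0|wr2
(5) want 1×MEM +2rd +0wr — RD_PORT → AL2|MU0|ME1|BR1|rd0|wr2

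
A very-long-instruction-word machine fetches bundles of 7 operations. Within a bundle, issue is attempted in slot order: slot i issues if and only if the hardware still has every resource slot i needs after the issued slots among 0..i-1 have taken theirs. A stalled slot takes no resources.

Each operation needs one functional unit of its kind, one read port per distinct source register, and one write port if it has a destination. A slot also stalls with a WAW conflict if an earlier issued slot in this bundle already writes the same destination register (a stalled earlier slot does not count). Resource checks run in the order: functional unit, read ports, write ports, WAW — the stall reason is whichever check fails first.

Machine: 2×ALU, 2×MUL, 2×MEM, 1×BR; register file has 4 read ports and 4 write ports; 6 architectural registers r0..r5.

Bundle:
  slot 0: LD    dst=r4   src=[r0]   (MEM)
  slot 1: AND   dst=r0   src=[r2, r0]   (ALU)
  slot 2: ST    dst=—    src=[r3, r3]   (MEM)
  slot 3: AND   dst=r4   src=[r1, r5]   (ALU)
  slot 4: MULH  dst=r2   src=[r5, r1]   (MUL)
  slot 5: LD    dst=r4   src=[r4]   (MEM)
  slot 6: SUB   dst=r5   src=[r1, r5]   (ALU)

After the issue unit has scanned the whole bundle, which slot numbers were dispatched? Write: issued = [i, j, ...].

issued = [0, 1, 2]

(0) want 1×MEM +1rd +1wr — yes → AL2|MU2|ME1|BR1|rd3|wr3
(1) want 1×ALU +2rd +1wr — yes → AL1|MU2|ME1|BR1|rd1|wr2
(2) want 1×MEM +1rd +0wr — yes → AL1|MU2|ME0|BR1|rd0|wr2
(3) want 1×ALU +2rd +1wr — RD_PORT → AL1|MU2|ME0|BR1|rd0|wr2
(4) want 1×MUL +2rd +1wr — RD_PORT → AL1|MU2|ME0|BR1|rd0|wr2
(5) want 1×MEM +1rd +1wr — FU → AL1|MU2|ME0|BR1|rd0|wr2
(6) want 1×ALU +2rd +1wr — RD_PORT → AL1|MU2|ME0|BR1|rd0|wr2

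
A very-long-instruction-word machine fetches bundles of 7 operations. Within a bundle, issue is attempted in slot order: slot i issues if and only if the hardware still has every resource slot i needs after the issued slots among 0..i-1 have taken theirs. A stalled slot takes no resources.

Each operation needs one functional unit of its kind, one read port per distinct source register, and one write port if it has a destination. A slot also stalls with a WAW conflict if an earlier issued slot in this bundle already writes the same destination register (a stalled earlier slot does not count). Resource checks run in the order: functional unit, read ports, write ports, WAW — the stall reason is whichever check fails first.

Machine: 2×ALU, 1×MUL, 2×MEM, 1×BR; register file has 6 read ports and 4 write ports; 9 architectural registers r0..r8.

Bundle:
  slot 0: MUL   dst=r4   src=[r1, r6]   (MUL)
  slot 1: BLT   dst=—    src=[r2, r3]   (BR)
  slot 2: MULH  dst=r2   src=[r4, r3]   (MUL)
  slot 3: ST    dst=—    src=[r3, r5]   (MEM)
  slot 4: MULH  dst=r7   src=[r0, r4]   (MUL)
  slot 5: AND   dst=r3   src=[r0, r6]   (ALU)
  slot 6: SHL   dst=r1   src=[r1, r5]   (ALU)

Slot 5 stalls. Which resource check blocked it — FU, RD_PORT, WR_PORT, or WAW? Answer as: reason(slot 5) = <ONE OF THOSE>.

reason(slot 5) = RD_PORT

#0 MUL src=r1,r6 dispatched  <A:2 Mu:0 Ld:2 B:1 rd:4 wr:3>
#1 BR src=r2,r3 dispatched  <A:2 Mu:0 Ld:2 B:0 rd:2 wr:3>
#2 MUL src=r4,r3 held:FU  <A:2 Mu:0 Ld:2 B:0 rd:2 wr:3>
#3 MEM src=r3,r5 dispatched  <A:2 Mu:0 Ld:1 B:0 rd:0 wr:3>
#4 MUL src=r0,r4 held:FU  <A:2 Mu:0 Ld:1 B:0 rd:0 wr:3>
#5 ALU src=r0,r6 held:RD_PORT  <A:2 Mu:0 Ld:1 B:0 rd:0 wr:3>
#6 ALU src=r1,r5 held:RD_PORT  <A:2 Mu:0 Ld:1 B:0 rd:0 wr:3>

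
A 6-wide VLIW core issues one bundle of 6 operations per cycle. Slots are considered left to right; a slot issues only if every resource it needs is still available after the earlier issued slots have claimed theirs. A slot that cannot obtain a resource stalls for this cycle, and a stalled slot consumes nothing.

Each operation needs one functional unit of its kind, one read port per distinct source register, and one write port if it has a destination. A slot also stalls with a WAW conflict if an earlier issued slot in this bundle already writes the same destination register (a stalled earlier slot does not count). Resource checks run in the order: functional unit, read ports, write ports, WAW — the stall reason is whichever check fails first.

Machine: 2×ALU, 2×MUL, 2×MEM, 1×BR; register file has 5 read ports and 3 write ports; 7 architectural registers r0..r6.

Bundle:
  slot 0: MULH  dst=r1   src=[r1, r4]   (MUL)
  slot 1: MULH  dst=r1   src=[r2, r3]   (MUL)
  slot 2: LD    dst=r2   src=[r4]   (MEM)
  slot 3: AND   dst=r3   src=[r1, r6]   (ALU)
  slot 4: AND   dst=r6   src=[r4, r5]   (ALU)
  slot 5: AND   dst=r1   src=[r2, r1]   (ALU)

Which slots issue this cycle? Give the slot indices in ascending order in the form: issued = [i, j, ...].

issued = [0, 2, 3]

  0. MUL→r1 ⇒ go  {2A/1Mu/2Ld/1B | 3r 2w}
  1. MUL→r1 ⇒ no(WAW)  {2A/1Mu/2Ld/1B | 3r 2w}
  2. MEM→r2 ⇒ go  {2A/1Mu/1Ld/1B | 2r 1w}
  3. ALU→r3 ⇒ go  {1A/1Mu/1Ld/1B | 0r 0w}
  4. ALU→r6 ⇒ no(RD_PORT)  {1A/1Mu/1Ld/1B | 0r 0w}
  5. ALU→r1 ⇒ no(RD_PORT)  {1A/1Mu/1Ld/1B | 0r 0w}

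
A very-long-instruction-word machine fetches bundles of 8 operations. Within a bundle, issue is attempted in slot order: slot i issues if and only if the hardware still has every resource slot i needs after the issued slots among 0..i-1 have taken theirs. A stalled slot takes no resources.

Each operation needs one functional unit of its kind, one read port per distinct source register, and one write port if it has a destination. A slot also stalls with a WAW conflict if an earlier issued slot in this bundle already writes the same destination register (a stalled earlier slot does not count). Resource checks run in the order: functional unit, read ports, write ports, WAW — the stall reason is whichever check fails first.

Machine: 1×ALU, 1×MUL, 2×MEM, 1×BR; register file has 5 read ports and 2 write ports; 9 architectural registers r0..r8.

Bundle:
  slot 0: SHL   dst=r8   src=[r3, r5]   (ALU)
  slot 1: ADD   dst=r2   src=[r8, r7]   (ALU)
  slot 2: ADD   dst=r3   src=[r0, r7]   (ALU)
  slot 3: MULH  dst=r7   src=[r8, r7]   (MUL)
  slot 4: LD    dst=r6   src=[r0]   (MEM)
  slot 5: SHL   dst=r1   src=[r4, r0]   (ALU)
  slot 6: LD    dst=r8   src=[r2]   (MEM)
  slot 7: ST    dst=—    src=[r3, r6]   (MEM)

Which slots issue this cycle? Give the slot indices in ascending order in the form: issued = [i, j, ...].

issued = [0, 3]

#0 ALU src=r3,r5 dispatched  <A:0 Mu:1 Ld:2 B:1 rd:3 wr:1>
#1 ALU src=r8,r7 held:FU  <A:0 Mu:1 Ld:2 B:1 rd:3 wr:1>
#2 ALU src=r0,r7 held:FU  <A:0 Mu:1 Ld:2 B:1 rd:3 wr:1>
#3 MUL src=r8,r7 dispatched  <A:0 Mu:0 Ld:2 B:1 rd:1 wr:0>
#4 MEM src=r0 held:WR_PORT  <A:0 Mu:0 Ld:2 B:1 rd:1 wr:0>
#5 ALU src=r4,r0 held:FU  <A:0 Mu:0 Ld:2 B:1 rd:1 wr:0>
#6 MEM src=r2 held:WR_PORT  <A:0 Mu:0 Ld:2 B:1 rd:1 wr:0>
#7 MEM src=r3,r6 held:RD_PORT  <A:0 Mu:0 Ld:2 B:1 rd:1 wr:0>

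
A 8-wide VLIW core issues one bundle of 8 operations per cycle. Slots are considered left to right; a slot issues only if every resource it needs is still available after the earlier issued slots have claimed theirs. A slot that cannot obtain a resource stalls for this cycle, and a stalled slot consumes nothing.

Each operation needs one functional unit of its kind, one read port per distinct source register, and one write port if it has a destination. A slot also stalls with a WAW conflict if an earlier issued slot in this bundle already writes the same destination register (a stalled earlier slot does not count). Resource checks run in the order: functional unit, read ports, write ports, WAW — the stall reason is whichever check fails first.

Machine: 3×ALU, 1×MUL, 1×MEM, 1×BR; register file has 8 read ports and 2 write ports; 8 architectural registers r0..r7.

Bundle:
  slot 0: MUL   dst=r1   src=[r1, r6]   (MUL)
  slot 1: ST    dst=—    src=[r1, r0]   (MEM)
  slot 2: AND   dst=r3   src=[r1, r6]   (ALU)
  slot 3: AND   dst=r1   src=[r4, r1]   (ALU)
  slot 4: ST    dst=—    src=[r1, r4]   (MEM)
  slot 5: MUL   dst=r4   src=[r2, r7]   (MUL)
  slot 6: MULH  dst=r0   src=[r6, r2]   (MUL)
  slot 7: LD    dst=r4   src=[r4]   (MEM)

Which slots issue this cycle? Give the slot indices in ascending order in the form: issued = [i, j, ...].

issued = [0, 1, 2]

[0] MUL needs rd=2 wr=1: ok; after: ALU=3 MUL=0 MEM=1 BR=1, R=6, W=1
[1] MEM needs rd=2 wr=0: ok; after: ALU=3 MUL=0 MEM=0 BR=1, R=4, W=1
[2] ALU needs rd=2 wr=1: ok; after: ALU=2 MUL=0 MEM=0 BR=1, R=2, W=0
[3] ALU needs rd=2 wr=1: WR_PORT; after: ALU=2 MUL=0 MEM=0 BR=1, R=2, W=0
[4] MEM needs rd=2 wr=0: FU; after: ALU=2 MUL=0 MEM=0 BR=1, R=2, W=0
[5] MUL needs rd=2 wr=1: FU; after: ALU=2 MUL=0 MEM=0 BR=1, R=2, W=0
[6] MUL needs rd=2 wr=1: FU; after: ALU=2 MUL=0 MEM=0 BR=1, R=2, W=0
[7] MEM needs rd=1 wr=1: FU; after: ALU=2 MUL=0 MEM=0 BR=1, R=2, W=0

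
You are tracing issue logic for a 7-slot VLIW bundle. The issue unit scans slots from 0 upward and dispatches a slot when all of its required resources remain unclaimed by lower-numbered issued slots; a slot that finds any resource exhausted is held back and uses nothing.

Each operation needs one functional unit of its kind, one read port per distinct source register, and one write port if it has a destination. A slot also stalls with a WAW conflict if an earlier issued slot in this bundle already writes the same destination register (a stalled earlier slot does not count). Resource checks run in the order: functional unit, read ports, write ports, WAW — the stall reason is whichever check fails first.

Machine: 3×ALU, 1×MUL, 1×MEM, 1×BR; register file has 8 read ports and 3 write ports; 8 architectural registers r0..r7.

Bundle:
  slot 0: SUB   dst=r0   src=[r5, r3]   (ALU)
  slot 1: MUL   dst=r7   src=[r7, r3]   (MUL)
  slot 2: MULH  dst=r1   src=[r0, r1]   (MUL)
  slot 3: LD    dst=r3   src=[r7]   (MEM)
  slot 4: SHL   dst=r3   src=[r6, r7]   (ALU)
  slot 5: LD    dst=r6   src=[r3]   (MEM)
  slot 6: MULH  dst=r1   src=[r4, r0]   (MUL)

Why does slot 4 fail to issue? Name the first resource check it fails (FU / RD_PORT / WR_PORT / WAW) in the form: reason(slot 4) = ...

reason(slot 4) = WR_PORT

[0] ALU needs rd=2 wr=1: ok; after: ALU=2 MUL=1 MEM=1 BR=1, R=6, W=2
[1] MUL needs rd=2 wr=1: ok; after: ALU=2 MUL=0 MEM=1 BR=1, R=4, W=1
[2] MUL needs rd=2 wr=1: FU; after: ALU=2 MUL=0 MEM=1 BR=1, R=4, W=1
[3] MEM needs rd=1 wr=1: ok; after: ALU=2 MUL=0 MEM=0 BR=1, R=3, W=0
[4] ALU needs rd=2 wr=1: WR_PORT; after: ALU=2 MUL=0 MEM=0 BR=1, R=3, W=0
[5] MEM needs rd=1 wr=1: FU; after: ALU=2 MUL=0 MEM=0 BR=1, R=3, W=0
[6] MUL needs rd=2 wr=1: FU; after: ALU=2 MUL=0 MEM=0 BR=1, R=3, W=0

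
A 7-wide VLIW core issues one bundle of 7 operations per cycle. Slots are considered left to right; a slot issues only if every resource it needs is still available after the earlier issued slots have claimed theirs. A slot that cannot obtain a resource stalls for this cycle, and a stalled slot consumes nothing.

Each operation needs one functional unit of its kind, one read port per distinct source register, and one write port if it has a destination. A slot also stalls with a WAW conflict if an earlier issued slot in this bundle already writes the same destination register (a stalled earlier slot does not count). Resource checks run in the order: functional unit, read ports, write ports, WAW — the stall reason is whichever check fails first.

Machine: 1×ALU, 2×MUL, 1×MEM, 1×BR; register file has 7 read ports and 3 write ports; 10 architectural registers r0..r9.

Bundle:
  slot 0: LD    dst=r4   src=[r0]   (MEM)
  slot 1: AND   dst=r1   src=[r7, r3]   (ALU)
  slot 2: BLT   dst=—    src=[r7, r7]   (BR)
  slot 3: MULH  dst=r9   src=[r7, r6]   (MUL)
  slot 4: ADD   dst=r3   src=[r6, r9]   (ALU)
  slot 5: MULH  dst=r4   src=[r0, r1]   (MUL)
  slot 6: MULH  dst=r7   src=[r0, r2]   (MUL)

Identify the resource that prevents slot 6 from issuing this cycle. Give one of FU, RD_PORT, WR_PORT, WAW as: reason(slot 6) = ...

reason(slot 6) = RD_PORT

slot 0 (MEM): ISSUE — free A1,Mu2,Ld0,B1 rp6 wp2
slot 1 (ALU): ISSUE — free A0,Mu2,Ld0,B1 rp4 wp1
slot 2 (BR): ISSUE — free A0,Mu2,Ld0,B0 rp3 wp1
slot 3 (MUL): ISSUE — free A0,Mu1,Ld0,B0 rp1 wp0
slot 4 (ALU): stall FU — free A0,Mu1,Ld0,B0 rp1 wp0
slot 5 (MUL): stall RD_PORT — free A0,Mu1,Ld0,B0 rp1 wp0
slot 6 (MUL): stall RD_PORT — free A0,Mu1,Ld0,B0 rp1 wp0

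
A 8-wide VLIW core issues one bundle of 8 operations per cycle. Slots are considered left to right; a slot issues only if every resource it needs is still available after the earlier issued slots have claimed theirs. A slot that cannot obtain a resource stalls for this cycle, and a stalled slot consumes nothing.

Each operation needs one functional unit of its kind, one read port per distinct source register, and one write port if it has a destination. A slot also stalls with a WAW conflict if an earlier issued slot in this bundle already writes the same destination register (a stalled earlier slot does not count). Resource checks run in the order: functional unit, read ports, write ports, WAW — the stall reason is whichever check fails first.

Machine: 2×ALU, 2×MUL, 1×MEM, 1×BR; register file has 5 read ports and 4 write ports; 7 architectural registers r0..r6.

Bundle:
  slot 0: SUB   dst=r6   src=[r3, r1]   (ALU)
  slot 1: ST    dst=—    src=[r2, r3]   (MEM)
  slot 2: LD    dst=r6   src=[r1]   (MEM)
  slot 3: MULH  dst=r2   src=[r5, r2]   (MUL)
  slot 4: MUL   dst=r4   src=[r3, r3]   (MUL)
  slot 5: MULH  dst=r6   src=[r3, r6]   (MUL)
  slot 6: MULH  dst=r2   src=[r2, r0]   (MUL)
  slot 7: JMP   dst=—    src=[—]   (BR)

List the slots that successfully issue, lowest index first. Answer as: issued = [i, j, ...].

issued = [0, 1, 4, 7]

#0 ALU src=r3,r1 dispatched  <A:1 Mu:2 Ld:1 B:1 rd:3 wr:3>
#1 MEM src=r2,r3 dispatched  <A:1 Mu:2 Ld:0 B:1 rd:1 wr:3>
#2 MEM src=r1 held:FU  <A:1 Mu:2 Ld:0 B:1 rd:1 wr:3>
#3 MUL src=r5,r2 held:RD_PORT  <A:1 Mu:2 Ld:0 B:1 rd:1 wr:3>
#4 MUL src=r3,r3 dispatched  <A:1 Mu:1 Ld:0 B:1 rd:0 wr:2>
#5 MUL src=r3,r6 held:RD_PORT  <A:1 Mu:1 Ld:0 B:1 rd:0 wr:2>
#6 MUL src=r2,r0 held:RD_PORT  <A:1 Mu:1 Ld:0 B:1 rd:0 wr:2>
#7 BR src=- dispatched  <A:1 Mu:1 Ld:0 B:0 rd:0 wr:2>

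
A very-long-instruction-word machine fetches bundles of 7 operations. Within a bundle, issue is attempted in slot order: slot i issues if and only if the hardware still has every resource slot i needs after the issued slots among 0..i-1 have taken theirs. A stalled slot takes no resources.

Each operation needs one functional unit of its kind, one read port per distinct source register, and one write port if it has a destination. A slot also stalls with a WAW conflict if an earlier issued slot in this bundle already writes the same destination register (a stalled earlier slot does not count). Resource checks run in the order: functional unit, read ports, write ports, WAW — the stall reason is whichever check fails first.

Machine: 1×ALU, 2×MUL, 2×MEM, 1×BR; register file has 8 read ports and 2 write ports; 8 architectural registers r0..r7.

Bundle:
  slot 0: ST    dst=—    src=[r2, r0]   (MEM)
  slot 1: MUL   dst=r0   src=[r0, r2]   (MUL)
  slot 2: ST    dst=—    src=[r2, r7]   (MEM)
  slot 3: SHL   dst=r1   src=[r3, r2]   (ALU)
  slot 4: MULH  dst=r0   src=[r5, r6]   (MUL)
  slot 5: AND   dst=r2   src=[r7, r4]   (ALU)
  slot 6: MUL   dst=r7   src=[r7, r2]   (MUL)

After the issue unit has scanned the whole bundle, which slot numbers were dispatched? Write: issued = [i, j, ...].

issued = [0, 1, 2, 3]

(0) want 1×MEM +2rd +0wr — yes → AL1|MU2|ME1|BR1|rd6|wr2
(1) want 1×MUL +2rd +1wr — yes → AL1|MU1|ME1|BR1|rd4|wr1
(2) want 1×MEM +2rd +0wr — yes → AL1|MU1|ME0|BR1|rd2|wr1
(3) want 1×ALU +2rd +1wr — yes → AL0|MU1|ME0|BR1|rd0|wr0
(4) want 1×MUL +2rd +1wr — RD_PORT → AL0|MU1|ME0|BR1|rd0|wr0
(5) want 1×ALU +2rd +1wr — FU → AL0|MU1|ME0|BR1|rd0|wr0
(6) want 1×MUL +2rd +1wr — RD_PORT → AL0|MU1|ME0|BR1|rd0|wr0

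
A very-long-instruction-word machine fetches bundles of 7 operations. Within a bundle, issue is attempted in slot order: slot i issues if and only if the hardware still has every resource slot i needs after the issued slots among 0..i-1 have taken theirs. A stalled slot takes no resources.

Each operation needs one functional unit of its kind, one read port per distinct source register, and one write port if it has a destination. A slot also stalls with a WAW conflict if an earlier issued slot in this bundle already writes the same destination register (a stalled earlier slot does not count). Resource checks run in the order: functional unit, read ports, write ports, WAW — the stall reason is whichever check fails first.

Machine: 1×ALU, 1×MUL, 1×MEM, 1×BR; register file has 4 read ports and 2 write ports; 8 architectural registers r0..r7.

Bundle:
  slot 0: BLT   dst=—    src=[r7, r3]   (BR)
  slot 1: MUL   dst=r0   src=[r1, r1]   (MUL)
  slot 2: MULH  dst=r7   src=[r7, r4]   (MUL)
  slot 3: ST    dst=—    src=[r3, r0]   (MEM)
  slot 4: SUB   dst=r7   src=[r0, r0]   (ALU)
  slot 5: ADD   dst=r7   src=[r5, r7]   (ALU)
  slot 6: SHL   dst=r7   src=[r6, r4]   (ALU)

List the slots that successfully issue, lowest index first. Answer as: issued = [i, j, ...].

slot 0 (BR): ISSUE — free A1,Mu1,Ld1,B0 rp2 wp2
slot 1 (MUL): ISSUE — free A1,Mu0,Ld1,B0 rp1 wp1
slot 2 (MUL): stall FU — free A1,Mu0,Ld1,B0 rp1 wp1
slot 3 (MEM): stall RD_PORT — free A1,Mu0,Ld1,B0 rp1 wp1
slot 4 (ALU): ISSUE — free A0,Mu0,Ld1,B0 rp0 wp0
slot 5 (ALU): stall FU — free A0,Mu0,Ld1,B0 rp0 wp0
slot 6 (ALU): stall FU — free A0,Mu0,Ld1,B0 rp0 wp0

issued = [0, 1, 4]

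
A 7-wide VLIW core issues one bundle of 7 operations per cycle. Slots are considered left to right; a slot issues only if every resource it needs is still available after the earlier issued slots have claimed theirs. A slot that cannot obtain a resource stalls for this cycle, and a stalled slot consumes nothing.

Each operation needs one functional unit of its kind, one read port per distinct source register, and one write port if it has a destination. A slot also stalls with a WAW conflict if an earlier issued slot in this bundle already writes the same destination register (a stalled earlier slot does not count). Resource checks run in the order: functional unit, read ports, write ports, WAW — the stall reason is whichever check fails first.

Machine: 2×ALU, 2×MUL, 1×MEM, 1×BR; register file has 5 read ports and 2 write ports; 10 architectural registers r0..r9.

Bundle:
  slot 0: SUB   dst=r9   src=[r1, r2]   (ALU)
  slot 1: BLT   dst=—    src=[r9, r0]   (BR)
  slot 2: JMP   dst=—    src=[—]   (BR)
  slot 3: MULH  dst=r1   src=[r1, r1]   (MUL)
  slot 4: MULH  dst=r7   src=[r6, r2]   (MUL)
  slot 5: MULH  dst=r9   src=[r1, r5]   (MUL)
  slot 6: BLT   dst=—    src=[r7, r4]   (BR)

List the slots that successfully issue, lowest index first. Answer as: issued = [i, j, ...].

[0] ALU needs rd=2 wr=1: ok; after: ALU=1 MUL=2 MEM=1 BR=1, R=3, W=1
[1] BR needs rd=2 wr=0: ok; after: ALU=1 MUL=2 MEM=1 BR=0, R=1, W=1
[2] BR needs rd=0 wr=0: FU; after: ALU=1 MUL=2 MEM=1 BR=0, R=1, W=1
[3] MUL needs rd=1 wr=1: ok; after: ALU=1 MUL=1 MEM=1 BR=0, R=0, W=0
[4] MUL needs rd=2 wr=1: RD_PORT; after: ALU=1 MUL=1 MEM=1 BR=0, R=0, W=0
[5] MUL needs rd=2 wr=1: RD_PORT; after: ALU=1 MUL=1 MEM=1 BR=0, R=0, W=0
[6] BR needs rd=2 wr=0: FU; after: ALU=1 MUL=1 MEM=1 BR=0, R=0, W=0

issued = [0, 1, 3]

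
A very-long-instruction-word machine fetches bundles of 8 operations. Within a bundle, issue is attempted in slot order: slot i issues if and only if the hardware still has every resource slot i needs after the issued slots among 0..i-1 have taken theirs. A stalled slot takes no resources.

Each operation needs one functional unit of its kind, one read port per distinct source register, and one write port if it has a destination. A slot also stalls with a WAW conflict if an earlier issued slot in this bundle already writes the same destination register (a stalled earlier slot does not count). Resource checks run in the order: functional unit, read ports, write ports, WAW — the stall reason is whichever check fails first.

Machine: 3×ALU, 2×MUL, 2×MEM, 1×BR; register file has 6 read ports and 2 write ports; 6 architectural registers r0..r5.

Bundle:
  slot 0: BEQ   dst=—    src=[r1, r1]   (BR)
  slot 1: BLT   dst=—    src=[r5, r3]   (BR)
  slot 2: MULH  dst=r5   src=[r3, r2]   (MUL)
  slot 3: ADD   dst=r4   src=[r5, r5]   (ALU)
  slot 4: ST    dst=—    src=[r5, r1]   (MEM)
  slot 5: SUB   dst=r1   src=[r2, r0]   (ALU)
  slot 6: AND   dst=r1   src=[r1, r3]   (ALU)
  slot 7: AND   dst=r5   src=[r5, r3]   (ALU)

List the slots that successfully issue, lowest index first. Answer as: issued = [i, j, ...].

slot 0 (BR): ISSUE — free A3,Mu2,Ld2,B0 rp5 wp2
slot 1 (BR): stall FU — free A3,Mu2,Ld2,B0 rp5 wp2
slot 2 (MUL): ISSUE — free A3,Mu1,Ld2,B0 rp3 wp1
slot 3 (ALU): ISSUE — free A2,Mu1,Ld2,B0 rp2 wp0
slot 4 (MEM): ISSUE — free A2,Mu1,Ld1,B0 rp0 wp0
slot 5 (ALU): stall RD_PORT — free A2,Mu1,Ld1,B0 rp0 wp0
slot 6 (ALU): stall RD_PORT — free A2,Mu1,Ld1,B0 rp0 wp0
slot 7 (ALU): stall RD_PORT — free A2,Mu1,Ld1,B0 rp0 wp0

issued = [0, 2, 3, 4]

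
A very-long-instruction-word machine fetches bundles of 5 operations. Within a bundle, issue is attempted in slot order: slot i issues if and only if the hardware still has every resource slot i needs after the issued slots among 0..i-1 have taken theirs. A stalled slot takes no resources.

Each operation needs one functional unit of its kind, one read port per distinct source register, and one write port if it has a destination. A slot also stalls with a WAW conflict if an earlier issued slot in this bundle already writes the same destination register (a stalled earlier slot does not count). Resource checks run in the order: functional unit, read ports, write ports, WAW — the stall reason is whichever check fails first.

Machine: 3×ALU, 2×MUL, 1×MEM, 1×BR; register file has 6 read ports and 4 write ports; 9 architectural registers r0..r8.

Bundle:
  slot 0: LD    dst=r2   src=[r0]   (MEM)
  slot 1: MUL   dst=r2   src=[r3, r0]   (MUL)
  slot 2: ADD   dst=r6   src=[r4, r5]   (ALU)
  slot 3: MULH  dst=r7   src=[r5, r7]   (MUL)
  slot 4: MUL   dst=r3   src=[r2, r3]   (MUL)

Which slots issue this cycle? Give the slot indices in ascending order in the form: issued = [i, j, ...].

issued = [0, 2, 3]

  0. MEM→r2 ⇒ go  {3A/2Mu/0Ld/1B | 5r 3w}
  1. MUL→r2 ⇒ no(WAW)  {3A/2Mu/0Ld/1B | 5r 3w}
  2. ALU→r6 ⇒ go  {2A/2Mu/0Ld/1B | 3r 2w}
  3. MUL→r7 ⇒ go  {2A/1Mu/0Ld/1B | 1r 1w}
  4. MUL→r3 ⇒ no(RD_PORT)  {2A/1Mu/0Ld/1B | 1r 1w}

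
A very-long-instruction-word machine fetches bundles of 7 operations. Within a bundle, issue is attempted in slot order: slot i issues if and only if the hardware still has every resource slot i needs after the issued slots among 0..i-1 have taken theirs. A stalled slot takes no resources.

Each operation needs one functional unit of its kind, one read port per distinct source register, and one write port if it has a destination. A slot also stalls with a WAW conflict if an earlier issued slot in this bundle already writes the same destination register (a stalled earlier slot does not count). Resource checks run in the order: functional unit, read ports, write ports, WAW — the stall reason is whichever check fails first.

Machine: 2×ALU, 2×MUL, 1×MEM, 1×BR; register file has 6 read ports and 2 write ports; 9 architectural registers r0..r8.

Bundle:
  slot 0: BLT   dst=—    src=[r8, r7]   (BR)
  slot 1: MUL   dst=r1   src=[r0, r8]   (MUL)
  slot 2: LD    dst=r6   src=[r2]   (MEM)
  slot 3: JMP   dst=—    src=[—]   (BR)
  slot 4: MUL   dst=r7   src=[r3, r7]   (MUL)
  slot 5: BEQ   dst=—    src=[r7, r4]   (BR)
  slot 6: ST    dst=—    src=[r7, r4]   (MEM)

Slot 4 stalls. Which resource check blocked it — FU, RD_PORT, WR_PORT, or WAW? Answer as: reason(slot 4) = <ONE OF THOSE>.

reason(slot 4) = RD_PORT

#0 BR src=r8,r7 dispatched  <A:2 Mu:2 Ld:1 B:0 rd:4 wr:2>
#1 MUL src=r0,r8 dispatched  <A:2 Mu:1 Ld:1 B:0 rd:2 wr:1>
#2 MEM src=r2 dispatched  <A:2 Mu:1 Ld:0 B:0 rd:1 wr:0>
#3 BR src=- held:FU  <A:2 Mu:1 Ld:0 B:0 rd:1 wr:0>
#4 MUL src=r3,r7 held:RD_PORT  <A:2 Mu:1 Ld:0 B:0 rd:1 wr:0>
#5 BR src=r7,r4 held:FU  <A:2 Mu:1 Ld:0 B:0 rd:1 wr:0>
#6 MEM src=r7,r4 held:FU  <A:2 Mu:1 Ld:0 B:0 rd:1 wr:0>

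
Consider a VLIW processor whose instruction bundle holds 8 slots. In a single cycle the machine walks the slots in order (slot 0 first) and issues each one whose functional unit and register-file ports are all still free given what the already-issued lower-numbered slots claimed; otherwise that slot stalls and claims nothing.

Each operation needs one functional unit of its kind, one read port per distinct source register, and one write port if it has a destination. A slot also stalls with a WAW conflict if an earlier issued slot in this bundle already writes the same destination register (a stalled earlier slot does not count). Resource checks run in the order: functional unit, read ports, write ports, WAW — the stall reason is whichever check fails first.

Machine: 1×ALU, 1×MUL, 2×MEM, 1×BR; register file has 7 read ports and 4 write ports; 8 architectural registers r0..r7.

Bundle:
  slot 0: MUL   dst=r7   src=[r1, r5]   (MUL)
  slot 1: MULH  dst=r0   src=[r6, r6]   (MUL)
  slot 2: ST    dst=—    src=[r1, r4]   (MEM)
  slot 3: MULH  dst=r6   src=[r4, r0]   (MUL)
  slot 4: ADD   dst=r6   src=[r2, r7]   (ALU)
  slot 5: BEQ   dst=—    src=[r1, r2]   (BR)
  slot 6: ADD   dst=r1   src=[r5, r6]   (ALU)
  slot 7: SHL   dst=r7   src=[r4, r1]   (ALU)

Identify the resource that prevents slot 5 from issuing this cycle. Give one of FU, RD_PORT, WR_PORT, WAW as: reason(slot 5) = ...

[0] MUL needs rd=2 wr=1: ok; after: ALU=1 MUL=0 MEM=2 BR=1, R=5, W=3
[1] MUL needs rd=1 wr=1: FU; after: ALU=1 MUL=0 MEM=2 BR=1, R=5, W=3
[2] MEM needs rd=2 wr=0: ok; after: ALU=1 MUL=0 MEM=1 BR=1, R=3, W=3
[3] MUL needs rd=2 wr=1: FU; after: ALU=1 MUL=0 MEM=1 BR=1, R=3, W=3
[4] ALU needs rd=2 wr=1: ok; after: ALU=0 MUL=0 MEM=1 BR=1, R=1, W=2
[5] BR needs rd=2 wr=0: RD_PORT; after: ALU=0 MUL=0 MEM=1 BR=1, R=1, W=2
[6] ALU needs rd=2 wr=1: FU; after: ALU=0 MUL=0 MEM=1 BR=1, R=1, W=2
[7] ALU needs rd=2 wr=1: FU; after: ALU=0 MUL=0 MEM=1 BR=1, R=1, W=2

reason(slot 5) = RD_PORT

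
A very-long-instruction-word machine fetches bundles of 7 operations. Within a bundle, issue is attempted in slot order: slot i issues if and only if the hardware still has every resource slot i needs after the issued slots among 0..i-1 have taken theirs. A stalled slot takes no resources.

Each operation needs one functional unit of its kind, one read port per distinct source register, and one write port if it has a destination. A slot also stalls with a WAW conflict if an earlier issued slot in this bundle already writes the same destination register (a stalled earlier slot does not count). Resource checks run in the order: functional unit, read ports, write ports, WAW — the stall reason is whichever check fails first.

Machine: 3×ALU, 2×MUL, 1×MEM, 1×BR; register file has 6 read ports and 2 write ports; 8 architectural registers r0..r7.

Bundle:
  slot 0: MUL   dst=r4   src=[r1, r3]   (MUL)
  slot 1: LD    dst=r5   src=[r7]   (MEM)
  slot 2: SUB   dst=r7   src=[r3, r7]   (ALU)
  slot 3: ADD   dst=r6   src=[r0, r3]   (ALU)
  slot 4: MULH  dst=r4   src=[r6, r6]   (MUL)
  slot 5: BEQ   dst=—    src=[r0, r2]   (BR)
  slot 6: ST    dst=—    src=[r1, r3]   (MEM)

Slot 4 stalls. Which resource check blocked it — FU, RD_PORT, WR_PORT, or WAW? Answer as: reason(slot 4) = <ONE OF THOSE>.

(0) want 1×MUL +2rd +1wr — yes → AL3|MU1|ME1|BR1|rd4|wr1
(1) want 1×MEM +1rd +1wr — yes → AL3|MU1|ME0|BR1|rd3|wr0
(2) want 1×ALU +2rd +1wr — WR_PORT → AL3|MU1|ME0|BR1|rd3|wr0
(3) want 1×ALU +2rd +1wr — WR_PORT → AL3|MU1|ME0|BR1|rd3|wr0
(4) want 1×MUL +1rd +1wr — WR_PORT → AL3|MU1|ME0|BR1|rd3|wr0
(5) want 1×BR +2rd +0wr — yes → AL3|MU1|ME0|BR0|rd1|wr0
(6) want 1×MEM +2rd +0wr — FU → AL3|MU1|ME0|BR0|rd1|wr0

reason(slot 4) = WR_PORT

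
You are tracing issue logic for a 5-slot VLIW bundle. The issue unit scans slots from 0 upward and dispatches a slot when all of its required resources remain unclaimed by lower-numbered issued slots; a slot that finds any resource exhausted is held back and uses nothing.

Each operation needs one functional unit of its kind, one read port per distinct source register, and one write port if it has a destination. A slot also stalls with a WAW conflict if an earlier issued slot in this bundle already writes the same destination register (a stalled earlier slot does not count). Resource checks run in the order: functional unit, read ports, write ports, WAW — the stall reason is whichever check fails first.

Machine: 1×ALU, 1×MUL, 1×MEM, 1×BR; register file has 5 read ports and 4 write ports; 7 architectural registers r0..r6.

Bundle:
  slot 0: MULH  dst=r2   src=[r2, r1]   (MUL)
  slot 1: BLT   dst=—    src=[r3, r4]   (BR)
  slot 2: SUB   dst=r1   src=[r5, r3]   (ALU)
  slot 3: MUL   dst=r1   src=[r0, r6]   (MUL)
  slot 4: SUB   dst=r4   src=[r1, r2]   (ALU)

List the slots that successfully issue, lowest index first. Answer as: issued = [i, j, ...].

issued = [0, 1]

slot 0 (MUL): ISSUE — free A1,Mu0,Ld1,B1 rp3 wp3
slot 1 (BR): ISSUE — free A1,Mu0,Ld1,B0 rp1 wp3
slot 2 (ALU): stall RD_PORT — free A1,Mu0,Ld1,B0 rp1 wp3
slot 3 (MUL): stall FU — free A1,Mu0,Ld1,B0 rp1 wp3
slot 4 (ALU): stall RD_PORT — free A1,Mu0,Ld1,B0 rp1 wp3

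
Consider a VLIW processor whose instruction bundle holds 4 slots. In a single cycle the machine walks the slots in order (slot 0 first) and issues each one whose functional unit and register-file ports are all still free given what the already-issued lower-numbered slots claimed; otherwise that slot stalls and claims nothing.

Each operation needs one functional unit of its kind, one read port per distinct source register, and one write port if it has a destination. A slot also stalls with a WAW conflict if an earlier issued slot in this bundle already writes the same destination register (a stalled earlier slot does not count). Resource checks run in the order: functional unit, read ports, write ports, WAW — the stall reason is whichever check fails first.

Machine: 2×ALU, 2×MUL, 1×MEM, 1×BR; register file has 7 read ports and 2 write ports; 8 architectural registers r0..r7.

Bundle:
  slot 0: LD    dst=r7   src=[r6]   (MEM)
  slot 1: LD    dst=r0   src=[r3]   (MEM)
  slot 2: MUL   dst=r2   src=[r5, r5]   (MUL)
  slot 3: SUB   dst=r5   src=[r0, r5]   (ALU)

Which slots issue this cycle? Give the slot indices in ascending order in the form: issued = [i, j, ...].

issued = [0, 2]

#0 MEM src=r6 dispatched  <A:2 Mu:2 Ld:0 B:1 rd:6 wr:1>
#1 MEM src=r3 held:FU  <A:2 Mu:2 Ld:0 B:1 rd:6 wr:1>
#2 MUL src=r5,r5 dispatched  <A:2 Mu:1 Ld:0 B:1 rd:5 wr:0>
#3 ALU src=r0,r5 held:WR_PORT  <A:2 Mu:1 Ld:0 B:1 rd:5 wr:0>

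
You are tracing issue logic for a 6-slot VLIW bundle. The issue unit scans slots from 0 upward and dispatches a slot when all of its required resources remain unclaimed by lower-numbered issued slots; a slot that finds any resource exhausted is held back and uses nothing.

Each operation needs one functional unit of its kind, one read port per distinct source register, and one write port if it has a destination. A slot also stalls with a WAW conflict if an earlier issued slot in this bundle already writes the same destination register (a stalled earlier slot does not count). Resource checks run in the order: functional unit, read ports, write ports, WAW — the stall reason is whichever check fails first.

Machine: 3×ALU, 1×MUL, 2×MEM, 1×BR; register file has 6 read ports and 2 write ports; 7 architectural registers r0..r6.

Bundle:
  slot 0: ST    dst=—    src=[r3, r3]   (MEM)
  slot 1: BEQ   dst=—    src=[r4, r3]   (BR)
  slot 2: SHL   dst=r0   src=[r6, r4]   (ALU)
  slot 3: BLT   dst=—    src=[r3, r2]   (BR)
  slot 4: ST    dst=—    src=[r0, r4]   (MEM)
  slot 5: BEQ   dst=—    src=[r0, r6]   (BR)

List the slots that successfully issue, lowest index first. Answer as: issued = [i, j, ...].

  0. MEM ⇒ go  {3A/1Mu/1Ld/1B | 5r 2w}
  1. BR ⇒ go  {3A/1Mu/1Ld/0B | 3r 2w}
  2. ALU→r0 ⇒ go  {2A/1Mu/1Ld/0B | 1r 1w}
  3. BR ⇒ no(FU)  {2A/1Mu/1Ld/0B | 1r 1w}
  4. MEM ⇒ no(RD_PORT)  {2A/1Mu/1Ld/0B | 1r 1w}
  5. BR ⇒ no(FU)  {2A/1Mu/1Ld/0B | 1r 1w}

issued = [0, 1, 2]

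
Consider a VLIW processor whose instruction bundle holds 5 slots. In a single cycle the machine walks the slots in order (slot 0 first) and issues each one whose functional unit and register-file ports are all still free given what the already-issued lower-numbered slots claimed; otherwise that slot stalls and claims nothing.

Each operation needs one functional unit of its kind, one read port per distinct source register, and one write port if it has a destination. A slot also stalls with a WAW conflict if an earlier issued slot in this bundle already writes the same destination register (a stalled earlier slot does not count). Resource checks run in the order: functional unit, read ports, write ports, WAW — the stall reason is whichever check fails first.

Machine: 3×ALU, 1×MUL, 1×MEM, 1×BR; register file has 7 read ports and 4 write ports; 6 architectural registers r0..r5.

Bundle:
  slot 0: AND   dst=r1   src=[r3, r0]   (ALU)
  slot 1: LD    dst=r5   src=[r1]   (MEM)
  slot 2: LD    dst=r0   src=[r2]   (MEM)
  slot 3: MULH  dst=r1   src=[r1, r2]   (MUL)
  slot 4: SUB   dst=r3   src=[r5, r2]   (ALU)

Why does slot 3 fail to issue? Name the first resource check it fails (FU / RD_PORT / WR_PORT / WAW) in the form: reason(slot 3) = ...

slot 0 (ALU): ISSUE — free A2,Mu1,Ld1,B1 rp5 wp3
slot 1 (MEM): ISSUE — free A2,Mu1,Ld0,B1 rp4 wp2
slot 2 (MEM): stall FU — free A2,Mu1,Ld0,B1 rp4 wp2
slot 3 (MUL): stall WAW — free A2,Mu1,Ld0,B1 rp4 wp2
slot 4 (ALU): ISSUE — free A1,Mu1,Ld0,B1 rp2 wp1

reason(slot 3) = WAW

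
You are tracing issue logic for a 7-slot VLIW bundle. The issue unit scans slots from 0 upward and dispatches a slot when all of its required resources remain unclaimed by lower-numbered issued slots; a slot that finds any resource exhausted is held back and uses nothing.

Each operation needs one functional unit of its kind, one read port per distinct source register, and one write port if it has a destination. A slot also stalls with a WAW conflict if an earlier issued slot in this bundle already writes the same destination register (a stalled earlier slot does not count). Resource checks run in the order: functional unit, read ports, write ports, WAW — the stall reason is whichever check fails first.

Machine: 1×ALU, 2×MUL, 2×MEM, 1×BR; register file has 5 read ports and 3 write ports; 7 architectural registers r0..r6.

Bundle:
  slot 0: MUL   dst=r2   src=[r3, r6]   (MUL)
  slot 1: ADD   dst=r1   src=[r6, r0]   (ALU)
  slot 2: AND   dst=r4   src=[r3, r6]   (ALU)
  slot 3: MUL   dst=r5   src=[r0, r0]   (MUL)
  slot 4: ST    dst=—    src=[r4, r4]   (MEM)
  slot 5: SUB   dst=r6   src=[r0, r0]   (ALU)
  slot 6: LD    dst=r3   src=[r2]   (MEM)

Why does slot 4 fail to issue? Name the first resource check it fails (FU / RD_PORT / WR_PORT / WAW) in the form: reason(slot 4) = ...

reason(slot 4) = RD_PORT

#0 MUL src=r3,r6 dispatched  <A:1 Mu:1 Ld:2 B:1 rd:3 wr:2>
#1 ALU src=r6,r0 dispatched  <A:0 Mu:1 Ld:2 B:1 rd:1 wr:1>
#2 ALU src=r3,r6 held:FU  <A:0 Mu:1 Ld:2 B:1 rd:1 wr:1>
#3 MUL src=r0,r0 dispatched  <A:0 Mu:0 Ld:2 B:1 rd:0 wr:0>
#4 MEM src=r4,r4 held:RD_PORT  <A:0 Mu:0 Ld:2 B:1 rd:0 wr:0>
#5 ALU src=r0,r0 held:FU  <A:0 Mu:0 Ld:2 B:1 rd:0 wr:0>
#6 MEM src=r2 held:RD_PORT  <A:0 Mu:0 Ld:2 B:1 rd:0 wr:0>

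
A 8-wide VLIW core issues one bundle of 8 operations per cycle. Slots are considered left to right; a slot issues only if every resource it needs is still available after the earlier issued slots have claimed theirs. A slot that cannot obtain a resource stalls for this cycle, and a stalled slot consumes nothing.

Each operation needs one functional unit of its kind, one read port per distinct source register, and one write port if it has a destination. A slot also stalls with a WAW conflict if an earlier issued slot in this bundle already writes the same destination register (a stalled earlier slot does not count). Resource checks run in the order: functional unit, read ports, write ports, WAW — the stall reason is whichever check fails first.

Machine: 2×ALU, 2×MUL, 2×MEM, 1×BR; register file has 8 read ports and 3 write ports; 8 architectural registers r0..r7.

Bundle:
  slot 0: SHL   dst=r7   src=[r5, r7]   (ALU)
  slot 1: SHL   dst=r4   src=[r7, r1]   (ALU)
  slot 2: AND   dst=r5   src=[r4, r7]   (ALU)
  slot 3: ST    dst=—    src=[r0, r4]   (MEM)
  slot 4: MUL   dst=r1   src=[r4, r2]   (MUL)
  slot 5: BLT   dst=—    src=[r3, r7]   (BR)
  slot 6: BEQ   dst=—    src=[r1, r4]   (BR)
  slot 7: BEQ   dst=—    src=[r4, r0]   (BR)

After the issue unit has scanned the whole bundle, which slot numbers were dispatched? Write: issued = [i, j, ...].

(0) want 1×ALU +2rd +1wr — yes → AL1|MU2|ME2|BR1|rd6|wr2
(1) want 1×ALU +2rd +1wr — yes → AL0|MU2|ME2|BR1|rd4|wr1
(2) want 1×ALU +2rd +1wr — FU → AL0|MU2|ME2|BR1|rd4|wr1
(3) want 1×MEM +2rd +0wr — yes → AL0|MU2|ME1|BR1|rd2|wr1
(4) want 1×MUL +2rd +1wr — yes → AL0|MU1|ME1|BR1|rd0|wr0
(5) want 1×BR +2rd +0wr — RD_PORT → AL0|MU1|ME1|BR1|rd0|wr0
(6) want 1×BR +2rd +0wr — RD_PORT → AL0|MU1|ME1|BR1|rd0|wr0
(7) want 1×BR +2rd +0wr — RD_PORT → AL0|MU1|ME1|BR1|rd0|wr0

issued = [0, 1, 3, 4]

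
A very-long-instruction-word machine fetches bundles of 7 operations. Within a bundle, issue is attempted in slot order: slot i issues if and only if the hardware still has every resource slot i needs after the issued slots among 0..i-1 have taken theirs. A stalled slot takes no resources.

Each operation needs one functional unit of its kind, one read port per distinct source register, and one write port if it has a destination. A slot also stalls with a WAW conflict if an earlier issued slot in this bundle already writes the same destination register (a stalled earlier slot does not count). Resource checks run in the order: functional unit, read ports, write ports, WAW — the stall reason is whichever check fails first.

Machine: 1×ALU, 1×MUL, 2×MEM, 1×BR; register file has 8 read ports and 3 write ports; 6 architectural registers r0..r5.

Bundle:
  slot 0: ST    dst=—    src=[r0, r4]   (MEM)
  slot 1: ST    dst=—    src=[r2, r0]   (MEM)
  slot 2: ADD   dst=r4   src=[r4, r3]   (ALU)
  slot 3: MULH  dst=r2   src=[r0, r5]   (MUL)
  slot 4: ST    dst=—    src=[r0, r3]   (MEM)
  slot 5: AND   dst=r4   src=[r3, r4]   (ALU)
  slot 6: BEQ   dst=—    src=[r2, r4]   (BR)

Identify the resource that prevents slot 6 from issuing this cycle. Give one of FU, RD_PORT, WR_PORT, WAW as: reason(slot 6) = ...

(0) want 1×MEM +2rd +0wr — yes → AL1|MU1|ME1|BR1|rd6|wr3
(1) want 1×MEM +2rd +0wr — yes → AL1|MU1|ME0|BR1|rd4|wr3
(2) want 1×ALU +2rd +1wr — yes → AL0|MU1|ME0|BR1|rd2|wr2
(3) want 1×MUL +2rd +1wr — yes → AL0|MU0|ME0|BR1|rd0|wr1
(4) want 1×MEM +2rd +0wr — FU → AL0|MU0|ME0|BR1|rd0|wr1
(5) want 1×ALU +2rd +1wr — FU → AL0|MU0|ME0|BR1|rd0|wr1
(6) want 1×BR +2rd +0wr — RD_PORT → AL0|MU0|ME0|BR1|rd0|wr1

reason(slot 6) = RD_PORT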